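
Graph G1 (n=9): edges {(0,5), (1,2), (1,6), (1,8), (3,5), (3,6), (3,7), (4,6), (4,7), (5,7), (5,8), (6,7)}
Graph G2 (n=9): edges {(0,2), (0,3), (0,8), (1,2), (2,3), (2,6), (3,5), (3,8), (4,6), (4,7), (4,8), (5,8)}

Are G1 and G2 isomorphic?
Yes, isomorphic

The graphs are isomorphic.
One valid mapping φ: V(G1) → V(G2): 0→1, 1→4, 2→7, 3→0, 4→5, 5→2, 6→8, 7→3, 8→6

Verify φ preserves adjacency — for each edge of G1, its image is an edge of G2:
  (0,5) → (φ(0),φ(5)) = (1,2) ∈ E(G2) ✓
  (1,2) → (φ(1),φ(2)) = (4,7) ∈ E(G2) ✓
  (1,6) → (φ(1),φ(6)) = (4,8) ∈ E(G2) ✓
  (1,8) → (φ(1),φ(8)) = (4,6) ∈ E(G2) ✓
  (3,5) → (φ(3),φ(5)) = (0,2) ∈ E(G2) ✓
  (3,6) → (φ(3),φ(6)) = (0,8) ∈ E(G2) ✓
  (3,7) → (φ(3),φ(7)) = (0,3) ∈ E(G2) ✓
  (4,6) → (φ(4),φ(6)) = (5,8) ∈ E(G2) ✓
  (4,7) → (φ(4),φ(7)) = (3,5) ∈ E(G2) ✓
  (5,7) → (φ(5),φ(7)) = (2,3) ∈ E(G2) ✓
  (5,8) → (φ(5),φ(8)) = (2,6) ∈ E(G2) ✓
  (6,7) → (φ(6),φ(7)) = (3,8) ∈ E(G2) ✓
All 12 edges of G1 map to edges of G2, and |E(G1)| = |E(G2)| = 12, so φ is a bijection on edges as well as vertices. Hence G1 ≅ G2.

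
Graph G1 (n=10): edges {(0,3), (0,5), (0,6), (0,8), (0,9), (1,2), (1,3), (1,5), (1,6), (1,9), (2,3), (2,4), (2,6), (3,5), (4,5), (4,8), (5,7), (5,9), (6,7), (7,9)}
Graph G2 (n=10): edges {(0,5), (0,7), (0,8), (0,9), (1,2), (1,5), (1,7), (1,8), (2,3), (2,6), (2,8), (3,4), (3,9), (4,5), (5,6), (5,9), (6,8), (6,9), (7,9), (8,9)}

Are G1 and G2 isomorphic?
Yes, isomorphic

The graphs are isomorphic.
One valid mapping φ: V(G1) → V(G2): 0→5, 1→8, 2→2, 3→6, 4→3, 5→9, 6→1, 7→7, 8→4, 9→0

Verify φ preserves adjacency — for each edge of G1, its image is an edge of G2:
  (0,3) → (φ(0),φ(3)) = (5,6) ∈ E(G2) ✓
  (0,5) → (φ(0),φ(5)) = (5,9) ∈ E(G2) ✓
  (0,6) → (φ(0),φ(6)) = (1,5) ∈ E(G2) ✓
  (0,8) → (φ(0),φ(8)) = (4,5) ∈ E(G2) ✓
  (0,9) → (φ(0),φ(9)) = (0,5) ∈ E(G2) ✓
  (1,2) → (φ(1),φ(2)) = (2,8) ∈ E(G2) ✓
  (1,3) → (φ(1),φ(3)) = (6,8) ∈ E(G2) ✓
  (1,5) → (φ(1),φ(5)) = (8,9) ∈ E(G2) ✓
  (1,6) → (φ(1),φ(6)) = (1,8) ∈ E(G2) ✓
  (1,9) → (φ(1),φ(9)) = (0,8) ∈ E(G2) ✓
  (2,3) → (φ(2),φ(3)) = (2,6) ∈ E(G2) ✓
  (2,4) → (φ(2),φ(4)) = (2,3) ∈ E(G2) ✓
  (2,6) → (φ(2),φ(6)) = (1,2) ∈ E(G2) ✓
  (3,5) → (φ(3),φ(5)) = (6,9) ∈ E(G2) ✓
  (4,5) → (φ(4),φ(5)) = (3,9) ∈ E(G2) ✓
  (4,8) → (φ(4),φ(8)) = (3,4) ∈ E(G2) ✓
  (5,7) → (φ(5),φ(7)) = (7,9) ∈ E(G2) ✓
  (5,9) → (φ(5),φ(9)) = (0,9) ∈ E(G2) ✓
  (6,7) → (φ(6),φ(7)) = (1,7) ∈ E(G2) ✓
  (7,9) → (φ(7),φ(9)) = (0,7) ∈ E(G2) ✓
All 20 edges of G1 map to edges of G2, and |E(G1)| = |E(G2)| = 20, so φ is a bijection on edges as well as vertices. Hence G1 ≅ G2.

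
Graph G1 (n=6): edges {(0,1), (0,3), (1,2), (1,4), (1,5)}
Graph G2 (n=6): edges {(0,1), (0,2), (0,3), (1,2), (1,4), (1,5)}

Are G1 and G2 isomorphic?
No, not isomorphic

The graphs are NOT isomorphic.

Counting edges: G1 has 5 edge(s); G2 has 6 edge(s).
Edge count is an isomorphism invariant (a bijection on vertices induces a bijection on edges), so differing edge counts rule out isomorphism.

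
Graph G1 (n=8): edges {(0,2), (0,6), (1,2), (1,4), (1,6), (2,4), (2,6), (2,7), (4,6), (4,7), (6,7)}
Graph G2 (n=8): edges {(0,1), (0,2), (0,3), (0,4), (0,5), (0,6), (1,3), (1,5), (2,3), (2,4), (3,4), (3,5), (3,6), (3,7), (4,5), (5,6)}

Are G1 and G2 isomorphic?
No, not isomorphic

The graphs are NOT isomorphic.

Degrees in G1: deg(0)=2, deg(1)=3, deg(2)=5, deg(3)=0, deg(4)=4, deg(5)=0, deg(6)=5, deg(7)=3.
Sorted degree sequence of G1: [5, 5, 4, 3, 3, 2, 0, 0].
Degrees in G2: deg(0)=6, deg(1)=3, deg(2)=3, deg(3)=7, deg(4)=4, deg(5)=5, deg(6)=3, deg(7)=1.
Sorted degree sequence of G2: [7, 6, 5, 4, 3, 3, 3, 1].
The (sorted) degree sequence is an isomorphism invariant, so since G1 and G2 have different degree sequences they cannot be isomorphic.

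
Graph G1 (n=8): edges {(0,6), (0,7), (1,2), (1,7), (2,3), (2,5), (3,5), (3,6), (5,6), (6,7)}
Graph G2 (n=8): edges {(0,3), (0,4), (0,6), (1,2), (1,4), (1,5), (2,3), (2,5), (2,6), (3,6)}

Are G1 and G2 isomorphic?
Yes, isomorphic

The graphs are isomorphic.
One valid mapping φ: V(G1) → V(G2): 0→5, 1→4, 2→0, 3→6, 4→7, 5→3, 6→2, 7→1

Verify φ preserves adjacency — for each edge of G1, its image is an edge of G2:
  (0,6) → (φ(0),φ(6)) = (2,5) ∈ E(G2) ✓
  (0,7) → (φ(0),φ(7)) = (1,5) ∈ E(G2) ✓
  (1,2) → (φ(1),φ(2)) = (0,4) ∈ E(G2) ✓
  (1,7) → (φ(1),φ(7)) = (1,4) ∈ E(G2) ✓
  (2,3) → (φ(2),φ(3)) = (0,6) ∈ E(G2) ✓
  (2,5) → (φ(2),φ(5)) = (0,3) ∈ E(G2) ✓
  (3,5) → (φ(3),φ(5)) = (3,6) ∈ E(G2) ✓
  (3,6) → (φ(3),φ(6)) = (2,6) ∈ E(G2) ✓
  (5,6) → (φ(5),φ(6)) = (2,3) ∈ E(G2) ✓
  (6,7) → (φ(6),φ(7)) = (1,2) ∈ E(G2) ✓
All 10 edges of G1 map to edges of G2, and |E(G1)| = |E(G2)| = 10, so φ is a bijection on edges as well as vertices. Hence G1 ≅ G2.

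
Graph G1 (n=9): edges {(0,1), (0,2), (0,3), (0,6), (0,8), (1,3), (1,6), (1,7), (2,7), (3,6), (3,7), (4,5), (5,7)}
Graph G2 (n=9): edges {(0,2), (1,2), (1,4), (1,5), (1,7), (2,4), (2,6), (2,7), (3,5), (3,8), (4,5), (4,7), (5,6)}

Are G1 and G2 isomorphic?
Yes, isomorphic

The graphs are isomorphic.
One valid mapping φ: V(G1) → V(G2): 0→2, 1→1, 2→6, 3→4, 4→8, 5→3, 6→7, 7→5, 8→0

Verify φ preserves adjacency — for each edge of G1, its image is an edge of G2:
  (0,1) → (φ(0),φ(1)) = (1,2) ∈ E(G2) ✓
  (0,2) → (φ(0),φ(2)) = (2,6) ∈ E(G2) ✓
  (0,3) → (φ(0),φ(3)) = (2,4) ∈ E(G2) ✓
  (0,6) → (φ(0),φ(6)) = (2,7) ∈ E(G2) ✓
  (0,8) → (φ(0),φ(8)) = (0,2) ∈ E(G2) ✓
  (1,3) → (φ(1),φ(3)) = (1,4) ∈ E(G2) ✓
  (1,6) → (φ(1),φ(6)) = (1,7) ∈ E(G2) ✓
  (1,7) → (φ(1),φ(7)) = (1,5) ∈ E(G2) ✓
  (2,7) → (φ(2),φ(7)) = (5,6) ∈ E(G2) ✓
  (3,6) → (φ(3),φ(6)) = (4,7) ∈ E(G2) ✓
  (3,7) → (φ(3),φ(7)) = (4,5) ∈ E(G2) ✓
  (4,5) → (φ(4),φ(5)) = (3,8) ∈ E(G2) ✓
  (5,7) → (φ(5),φ(7)) = (3,5) ∈ E(G2) ✓
All 13 edges of G1 map to edges of G2, and |E(G1)| = |E(G2)| = 13, so φ is a bijection on edges as well as vertices. Hence G1 ≅ G2.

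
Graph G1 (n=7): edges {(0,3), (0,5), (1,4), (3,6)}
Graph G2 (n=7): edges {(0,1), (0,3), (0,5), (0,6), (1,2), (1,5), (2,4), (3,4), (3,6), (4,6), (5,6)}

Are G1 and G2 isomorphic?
No, not isomorphic

The graphs are NOT isomorphic.

Degrees in G1: deg(0)=2, deg(1)=1, deg(2)=0, deg(3)=2, deg(4)=1, deg(5)=1, deg(6)=1.
Sorted degree sequence of G1: [2, 2, 1, 1, 1, 1, 0].
Degrees in G2: deg(0)=4, deg(1)=3, deg(2)=2, deg(3)=3, deg(4)=3, deg(5)=3, deg(6)=4.
Sorted degree sequence of G2: [4, 4, 3, 3, 3, 3, 2].
The (sorted) degree sequence is an isomorphism invariant, so since G1 and G2 have different degree sequences they cannot be isomorphic.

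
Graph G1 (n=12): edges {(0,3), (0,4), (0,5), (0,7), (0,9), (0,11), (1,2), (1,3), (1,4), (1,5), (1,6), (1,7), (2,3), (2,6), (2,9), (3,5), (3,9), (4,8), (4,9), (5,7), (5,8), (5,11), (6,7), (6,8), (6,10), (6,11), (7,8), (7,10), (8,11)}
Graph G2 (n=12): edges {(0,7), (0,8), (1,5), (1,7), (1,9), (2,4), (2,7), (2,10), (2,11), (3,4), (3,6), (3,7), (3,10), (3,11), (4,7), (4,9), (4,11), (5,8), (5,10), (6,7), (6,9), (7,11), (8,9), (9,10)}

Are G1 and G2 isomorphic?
No, not isomorphic

The graphs are NOT isomorphic.

Degrees in G1: deg(0)=6, deg(1)=6, deg(2)=4, deg(3)=5, deg(4)=4, deg(5)=6, deg(6)=6, deg(7)=6, deg(8)=5, deg(9)=4, deg(10)=2, deg(11)=4.
Sorted degree sequence of G1: [6, 6, 6, 6, 6, 5, 5, 4, 4, 4, 4, 2].
Degrees in G2: deg(0)=2, deg(1)=3, deg(2)=4, deg(3)=5, deg(4)=5, deg(5)=3, deg(6)=3, deg(7)=7, deg(8)=3, deg(9)=5, deg(10)=4, deg(11)=4.
Sorted degree sequence of G2: [7, 5, 5, 5, 4, 4, 4, 3, 3, 3, 3, 2].
The (sorted) degree sequence is an isomorphism invariant, so since G1 and G2 have different degree sequences they cannot be isomorphic.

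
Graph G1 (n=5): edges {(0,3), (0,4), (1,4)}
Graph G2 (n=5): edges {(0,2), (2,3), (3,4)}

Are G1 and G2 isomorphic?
Yes, isomorphic

The graphs are isomorphic.
One valid mapping φ: V(G1) → V(G2): 0→2, 1→4, 2→1, 3→0, 4→3

Verify φ preserves adjacency — for each edge of G1, its image is an edge of G2:
  (0,3) → (φ(0),φ(3)) = (0,2) ∈ E(G2) ✓
  (0,4) → (φ(0),φ(4)) = (2,3) ∈ E(G2) ✓
  (1,4) → (φ(1),φ(4)) = (3,4) ∈ E(G2) ✓
All 3 edges of G1 map to edges of G2, and |E(G1)| = |E(G2)| = 3, so φ is a bijection on edges as well as vertices. Hence G1 ≅ G2.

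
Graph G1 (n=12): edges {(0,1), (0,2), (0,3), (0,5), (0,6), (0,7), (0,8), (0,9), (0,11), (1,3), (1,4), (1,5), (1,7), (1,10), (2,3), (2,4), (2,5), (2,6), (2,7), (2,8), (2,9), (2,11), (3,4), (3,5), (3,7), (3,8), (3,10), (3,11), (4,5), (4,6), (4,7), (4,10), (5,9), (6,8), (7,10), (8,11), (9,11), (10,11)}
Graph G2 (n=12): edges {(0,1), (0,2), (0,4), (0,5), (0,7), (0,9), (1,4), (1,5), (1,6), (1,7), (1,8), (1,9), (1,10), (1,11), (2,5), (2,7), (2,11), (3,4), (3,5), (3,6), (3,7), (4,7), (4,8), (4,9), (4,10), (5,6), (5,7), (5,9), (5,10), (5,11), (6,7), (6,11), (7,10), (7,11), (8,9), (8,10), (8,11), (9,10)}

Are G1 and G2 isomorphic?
Yes, isomorphic

The graphs are isomorphic.
One valid mapping φ: V(G1) → V(G2): 0→5, 1→9, 2→7, 3→1, 4→4, 5→0, 6→3, 7→10, 8→6, 9→2, 10→8, 11→11

Verify φ preserves adjacency — for each edge of G1, its image is an edge of G2:
  (0,1) → (φ(0),φ(1)) = (5,9) ∈ E(G2) ✓
  (0,2) → (φ(0),φ(2)) = (5,7) ∈ E(G2) ✓
  (0,3) → (φ(0),φ(3)) = (1,5) ∈ E(G2) ✓
  (0,5) → (φ(0),φ(5)) = (0,5) ∈ E(G2) ✓
  (0,6) → (φ(0),φ(6)) = (3,5) ∈ E(G2) ✓
  (0,7) → (φ(0),φ(7)) = (5,10) ∈ E(G2) ✓
  (0,8) → (φ(0),φ(8)) = (5,6) ∈ E(G2) ✓
  (0,9) → (φ(0),φ(9)) = (2,5) ∈ E(G2) ✓
  (0,11) → (φ(0),φ(11)) = (5,11) ∈ E(G2) ✓
  (1,3) → (φ(1),φ(3)) = (1,9) ∈ E(G2) ✓
  (1,4) → (φ(1),φ(4)) = (4,9) ∈ E(G2) ✓
  (1,5) → (φ(1),φ(5)) = (0,9) ∈ E(G2) ✓
  (1,7) → (φ(1),φ(7)) = (9,10) ∈ E(G2) ✓
  (1,10) → (φ(1),φ(10)) = (8,9) ∈ E(G2) ✓
  (2,3) → (φ(2),φ(3)) = (1,7) ∈ E(G2) ✓
  (2,4) → (φ(2),φ(4)) = (4,7) ∈ E(G2) ✓
  (2,5) → (φ(2),φ(5)) = (0,7) ∈ E(G2) ✓
  (2,6) → (φ(2),φ(6)) = (3,7) ∈ E(G2) ✓
  (2,7) → (φ(2),φ(7)) = (7,10) ∈ E(G2) ✓
  (2,8) → (φ(2),φ(8)) = (6,7) ∈ E(G2) ✓
  (2,9) → (φ(2),φ(9)) = (2,7) ∈ E(G2) ✓
  (2,11) → (φ(2),φ(11)) = (7,11) ∈ E(G2) ✓
  (3,4) → (φ(3),φ(4)) = (1,4) ∈ E(G2) ✓
  (3,5) → (φ(3),φ(5)) = (0,1) ∈ E(G2) ✓
  (3,7) → (φ(3),φ(7)) = (1,10) ∈ E(G2) ✓
  (3,8) → (φ(3),φ(8)) = (1,6) ∈ E(G2) ✓
  (3,10) → (φ(3),φ(10)) = (1,8) ∈ E(G2) ✓
  (3,11) → (φ(3),φ(11)) = (1,11) ∈ E(G2) ✓
  (4,5) → (φ(4),φ(5)) = (0,4) ∈ E(G2) ✓
  (4,6) → (φ(4),φ(6)) = (3,4) ∈ E(G2) ✓
  (4,7) → (φ(4),φ(7)) = (4,10) ∈ E(G2) ✓
  (4,10) → (φ(4),φ(10)) = (4,8) ∈ E(G2) ✓
  (5,9) → (φ(5),φ(9)) = (0,2) ∈ E(G2) ✓
  (6,8) → (φ(6),φ(8)) = (3,6) ∈ E(G2) ✓
  (7,10) → (φ(7),φ(10)) = (8,10) ∈ E(G2) ✓
  (8,11) → (φ(8),φ(11)) = (6,11) ∈ E(G2) ✓
  (9,11) → (φ(9),φ(11)) = (2,11) ∈ E(G2) ✓
  (10,11) → (φ(10),φ(11)) = (8,11) ∈ E(G2) ✓
All 38 edges of G1 map to edges of G2, and |E(G1)| = |E(G2)| = 38, so φ is a bijection on edges as well as vertices. Hence G1 ≅ G2.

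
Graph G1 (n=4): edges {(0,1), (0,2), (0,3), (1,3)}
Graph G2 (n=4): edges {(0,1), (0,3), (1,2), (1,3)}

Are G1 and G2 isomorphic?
Yes, isomorphic

The graphs are isomorphic.
One valid mapping φ: V(G1) → V(G2): 0→1, 1→0, 2→2, 3→3

Verify φ preserves adjacency — for each edge of G1, its image is an edge of G2:
  (0,1) → (φ(0),φ(1)) = (0,1) ∈ E(G2) ✓
  (0,2) → (φ(0),φ(2)) = (1,2) ∈ E(G2) ✓
  (0,3) → (φ(0),φ(3)) = (1,3) ∈ E(G2) ✓
  (1,3) → (φ(1),φ(3)) = (0,3) ∈ E(G2) ✓
All 4 edges of G1 map to edges of G2, and |E(G1)| = |E(G2)| = 4, so φ is a bijection on edges as well as vertices. Hence G1 ≅ G2.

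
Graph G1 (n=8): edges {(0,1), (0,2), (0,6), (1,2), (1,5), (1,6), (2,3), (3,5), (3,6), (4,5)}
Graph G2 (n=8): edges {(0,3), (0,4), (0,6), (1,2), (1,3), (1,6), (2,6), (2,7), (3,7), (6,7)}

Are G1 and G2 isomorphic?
Yes, isomorphic

The graphs are isomorphic.
One valid mapping φ: V(G1) → V(G2): 0→2, 1→6, 2→1, 3→3, 4→4, 5→0, 6→7, 7→5

Verify φ preserves adjacency — for each edge of G1, its image is an edge of G2:
  (0,1) → (φ(0),φ(1)) = (2,6) ∈ E(G2) ✓
  (0,2) → (φ(0),φ(2)) = (1,2) ∈ E(G2) ✓
  (0,6) → (φ(0),φ(6)) = (2,7) ∈ E(G2) ✓
  (1,2) → (φ(1),φ(2)) = (1,6) ∈ E(G2) ✓
  (1,5) → (φ(1),φ(5)) = (0,6) ∈ E(G2) ✓
  (1,6) → (φ(1),φ(6)) = (6,7) ∈ E(G2) ✓
  (2,3) → (φ(2),φ(3)) = (1,3) ∈ E(G2) ✓
  (3,5) → (φ(3),φ(5)) = (0,3) ∈ E(G2) ✓
  (3,6) → (φ(3),φ(6)) = (3,7) ∈ E(G2) ✓
  (4,5) → (φ(4),φ(5)) = (0,4) ∈ E(G2) ✓
All 10 edges of G1 map to edges of G2, and |E(G1)| = |E(G2)| = 10, so φ is a bijection on edges as well as vertices. Hence G1 ≅ G2.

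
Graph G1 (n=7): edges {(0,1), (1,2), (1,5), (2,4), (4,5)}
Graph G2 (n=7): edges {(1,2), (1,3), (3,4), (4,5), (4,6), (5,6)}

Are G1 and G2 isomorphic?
No, not isomorphic

The graphs are NOT isomorphic.

Connected components of G1: 3 component(s) with vertex sets [[3], [6], [0, 1, 2, 4, 5]], sizes [1, 1, 5].
Connected components of G2: 2 component(s) with vertex sets [[0], [1, 2, 3, 4, 5, 6]], sizes [1, 6].
The number of connected components (and the multiset of component sizes) is an isomorphism invariant — an isomorphism maps each component of G1 bijectively onto a component of G2. Since G1 has 3 component(s) and G2 has 2, they cannot be isomorphic.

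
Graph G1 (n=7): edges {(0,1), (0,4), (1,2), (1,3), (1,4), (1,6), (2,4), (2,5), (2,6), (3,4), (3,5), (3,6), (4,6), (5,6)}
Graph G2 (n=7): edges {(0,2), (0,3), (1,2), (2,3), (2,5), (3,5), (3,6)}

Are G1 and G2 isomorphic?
No, not isomorphic

The graphs are NOT isomorphic.

Connected components of G1: 1 component(s) with vertex sets [[0, 1, 2, 3, 4, 5, 6]], sizes [7].
Connected components of G2: 2 component(s) with vertex sets [[4], [0, 1, 2, 3, 5, 6]], sizes [1, 6].
The number of connected components (and the multiset of component sizes) is an isomorphism invariant — an isomorphism maps each component of G1 bijectively onto a component of G2. Since G1 has 1 component(s) and G2 has 2, they cannot be isomorphic.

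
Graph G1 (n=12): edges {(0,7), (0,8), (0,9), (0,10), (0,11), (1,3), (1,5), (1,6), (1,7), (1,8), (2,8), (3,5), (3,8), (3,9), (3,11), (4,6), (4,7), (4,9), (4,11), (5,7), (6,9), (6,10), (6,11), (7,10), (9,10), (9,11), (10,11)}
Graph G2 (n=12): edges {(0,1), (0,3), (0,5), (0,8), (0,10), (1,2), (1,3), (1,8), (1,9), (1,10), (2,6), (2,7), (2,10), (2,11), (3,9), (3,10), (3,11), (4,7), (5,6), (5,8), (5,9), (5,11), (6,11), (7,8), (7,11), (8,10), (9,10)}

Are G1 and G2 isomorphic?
Yes, isomorphic

The graphs are isomorphic.
One valid mapping φ: V(G1) → V(G2): 0→8, 1→11, 2→4, 3→2, 4→9, 5→6, 6→3, 7→5, 8→7, 9→10, 10→0, 11→1

Verify φ preserves adjacency — for each edge of G1, its image is an edge of G2:
  (0,7) → (φ(0),φ(7)) = (5,8) ∈ E(G2) ✓
  (0,8) → (φ(0),φ(8)) = (7,8) ∈ E(G2) ✓
  (0,9) → (φ(0),φ(9)) = (8,10) ∈ E(G2) ✓
  (0,10) → (φ(0),φ(10)) = (0,8) ∈ E(G2) ✓
  (0,11) → (φ(0),φ(11)) = (1,8) ∈ E(G2) ✓
  (1,3) → (φ(1),φ(3)) = (2,11) ∈ E(G2) ✓
  (1,5) → (φ(1),φ(5)) = (6,11) ∈ E(G2) ✓
  (1,6) → (φ(1),φ(6)) = (3,11) ∈ E(G2) ✓
  (1,7) → (φ(1),φ(7)) = (5,11) ∈ E(G2) ✓
  (1,8) → (φ(1),φ(8)) = (7,11) ∈ E(G2) ✓
  (2,8) → (φ(2),φ(8)) = (4,7) ∈ E(G2) ✓
  (3,5) → (φ(3),φ(5)) = (2,6) ∈ E(G2) ✓
  (3,8) → (φ(3),φ(8)) = (2,7) ∈ E(G2) ✓
  (3,9) → (φ(3),φ(9)) = (2,10) ∈ E(G2) ✓
  (3,11) → (φ(3),φ(11)) = (1,2) ∈ E(G2) ✓
  (4,6) → (φ(4),φ(6)) = (3,9) ∈ E(G2) ✓
  (4,7) → (φ(4),φ(7)) = (5,9) ∈ E(G2) ✓
  (4,9) → (φ(4),φ(9)) = (9,10) ∈ E(G2) ✓
  (4,11) → (φ(4),φ(11)) = (1,9) ∈ E(G2) ✓
  (5,7) → (φ(5),φ(7)) = (5,6) ∈ E(G2) ✓
  (6,9) → (φ(6),φ(9)) = (3,10) ∈ E(G2) ✓
  (6,10) → (φ(6),φ(10)) = (0,3) ∈ E(G2) ✓
  (6,11) → (φ(6),φ(11)) = (1,3) ∈ E(G2) ✓
  (7,10) → (φ(7),φ(10)) = (0,5) ∈ E(G2) ✓
  (9,10) → (φ(9),φ(10)) = (0,10) ∈ E(G2) ✓
  (9,11) → (φ(9),φ(11)) = (1,10) ∈ E(G2) ✓
  (10,11) → (φ(10),φ(11)) = (0,1) ∈ E(G2) ✓
All 27 edges of G1 map to edges of G2, and |E(G1)| = |E(G2)| = 27, so φ is a bijection on edges as well as vertices. Hence G1 ≅ G2.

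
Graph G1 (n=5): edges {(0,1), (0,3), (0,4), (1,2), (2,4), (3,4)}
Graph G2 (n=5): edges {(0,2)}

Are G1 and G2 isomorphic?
No, not isomorphic

The graphs are NOT isomorphic.

Connected components of G1: 1 component(s) with vertex sets [[0, 1, 2, 3, 4]], sizes [5].
Connected components of G2: 4 component(s) with vertex sets [[1], [3], [4], [0, 2]], sizes [1, 1, 1, 2].
The number of connected components (and the multiset of component sizes) is an isomorphism invariant — an isomorphism maps each component of G1 bijectively onto a component of G2. Since G1 has 1 component(s) and G2 has 4, they cannot be isomorphic.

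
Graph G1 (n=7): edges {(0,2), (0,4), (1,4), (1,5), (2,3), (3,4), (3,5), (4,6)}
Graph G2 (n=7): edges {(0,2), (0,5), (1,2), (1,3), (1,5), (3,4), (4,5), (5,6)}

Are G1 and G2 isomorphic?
Yes, isomorphic

The graphs are isomorphic.
One valid mapping φ: V(G1) → V(G2): 0→0, 1→4, 2→2, 3→1, 4→5, 5→3, 6→6

Verify φ preserves adjacency — for each edge of G1, its image is an edge of G2:
  (0,2) → (φ(0),φ(2)) = (0,2) ∈ E(G2) ✓
  (0,4) → (φ(0),φ(4)) = (0,5) ∈ E(G2) ✓
  (1,4) → (φ(1),φ(4)) = (4,5) ∈ E(G2) ✓
  (1,5) → (φ(1),φ(5)) = (3,4) ∈ E(G2) ✓
  (2,3) → (φ(2),φ(3)) = (1,2) ∈ E(G2) ✓
  (3,4) → (φ(3),φ(4)) = (1,5) ∈ E(G2) ✓
  (3,5) → (φ(3),φ(5)) = (1,3) ∈ E(G2) ✓
  (4,6) → (φ(4),φ(6)) = (5,6) ∈ E(G2) ✓
All 8 edges of G1 map to edges of G2, and |E(G1)| = |E(G2)| = 8, so φ is a bijection on edges as well as vertices. Hence G1 ≅ G2.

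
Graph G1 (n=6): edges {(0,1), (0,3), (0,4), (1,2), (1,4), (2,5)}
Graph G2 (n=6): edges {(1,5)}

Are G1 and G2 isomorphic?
No, not isomorphic

The graphs are NOT isomorphic.

Connected components of G1: 1 component(s) with vertex sets [[0, 1, 2, 3, 4, 5]], sizes [6].
Connected components of G2: 5 component(s) with vertex sets [[0], [2], [3], [4], [1, 5]], sizes [1, 1, 1, 1, 2].
The number of connected components (and the multiset of component sizes) is an isomorphism invariant — an isomorphism maps each component of G1 bijectively onto a component of G2. Since G1 has 1 component(s) and G2 has 5, they cannot be isomorphic.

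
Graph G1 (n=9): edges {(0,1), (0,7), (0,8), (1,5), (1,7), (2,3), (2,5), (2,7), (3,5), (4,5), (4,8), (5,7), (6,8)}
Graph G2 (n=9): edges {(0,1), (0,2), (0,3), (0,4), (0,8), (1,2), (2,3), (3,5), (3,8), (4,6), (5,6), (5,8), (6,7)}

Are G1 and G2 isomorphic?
Yes, isomorphic

The graphs are isomorphic.
One valid mapping φ: V(G1) → V(G2): 0→5, 1→8, 2→2, 3→1, 4→4, 5→0, 6→7, 7→3, 8→6

Verify φ preserves adjacency — for each edge of G1, its image is an edge of G2:
  (0,1) → (φ(0),φ(1)) = (5,8) ∈ E(G2) ✓
  (0,7) → (φ(0),φ(7)) = (3,5) ∈ E(G2) ✓
  (0,8) → (φ(0),φ(8)) = (5,6) ∈ E(G2) ✓
  (1,5) → (φ(1),φ(5)) = (0,8) ∈ E(G2) ✓
  (1,7) → (φ(1),φ(7)) = (3,8) ∈ E(G2) ✓
  (2,3) → (φ(2),φ(3)) = (1,2) ∈ E(G2) ✓
  (2,5) → (φ(2),φ(5)) = (0,2) ∈ E(G2) ✓
  (2,7) → (φ(2),φ(7)) = (2,3) ∈ E(G2) ✓
  (3,5) → (φ(3),φ(5)) = (0,1) ∈ E(G2) ✓
  (4,5) → (φ(4),φ(5)) = (0,4) ∈ E(G2) ✓
  (4,8) → (φ(4),φ(8)) = (4,6) ∈ E(G2) ✓
  (5,7) → (φ(5),φ(7)) = (0,3) ∈ E(G2) ✓
  (6,8) → (φ(6),φ(8)) = (6,7) ∈ E(G2) ✓
All 13 edges of G1 map to edges of G2, and |E(G1)| = |E(G2)| = 13, so φ is a bijection on edges as well as vertices. Hence G1 ≅ G2.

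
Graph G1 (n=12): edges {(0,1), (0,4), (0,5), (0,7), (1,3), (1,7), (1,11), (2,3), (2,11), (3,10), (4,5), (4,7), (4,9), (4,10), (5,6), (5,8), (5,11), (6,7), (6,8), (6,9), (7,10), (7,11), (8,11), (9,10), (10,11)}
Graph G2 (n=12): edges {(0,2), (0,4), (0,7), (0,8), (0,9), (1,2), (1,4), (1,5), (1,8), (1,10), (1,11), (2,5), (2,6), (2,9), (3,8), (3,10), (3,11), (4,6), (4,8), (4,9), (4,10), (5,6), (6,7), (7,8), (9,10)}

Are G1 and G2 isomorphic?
Yes, isomorphic

The graphs are isomorphic.
One valid mapping φ: V(G1) → V(G2): 0→9, 1→10, 2→11, 3→3, 4→0, 5→2, 6→6, 7→4, 8→5, 9→7, 10→8, 11→1

Verify φ preserves adjacency — for each edge of G1, its image is an edge of G2:
  (0,1) → (φ(0),φ(1)) = (9,10) ∈ E(G2) ✓
  (0,4) → (φ(0),φ(4)) = (0,9) ∈ E(G2) ✓
  (0,5) → (φ(0),φ(5)) = (2,9) ∈ E(G2) ✓
  (0,7) → (φ(0),φ(7)) = (4,9) ∈ E(G2) ✓
  (1,3) → (φ(1),φ(3)) = (3,10) ∈ E(G2) ✓
  (1,7) → (φ(1),φ(7)) = (4,10) ∈ E(G2) ✓
  (1,11) → (φ(1),φ(11)) = (1,10) ∈ E(G2) ✓
  (2,3) → (φ(2),φ(3)) = (3,11) ∈ E(G2) ✓
  (2,11) → (φ(2),φ(11)) = (1,11) ∈ E(G2) ✓
  (3,10) → (φ(3),φ(10)) = (3,8) ∈ E(G2) ✓
  (4,5) → (φ(4),φ(5)) = (0,2) ∈ E(G2) ✓
  (4,7) → (φ(4),φ(7)) = (0,4) ∈ E(G2) ✓
  (4,9) → (φ(4),φ(9)) = (0,7) ∈ E(G2) ✓
  (4,10) → (φ(4),φ(10)) = (0,8) ∈ E(G2) ✓
  (5,6) → (φ(5),φ(6)) = (2,6) ∈ E(G2) ✓
  (5,8) → (φ(5),φ(8)) = (2,5) ∈ E(G2) ✓
  (5,11) → (φ(5),φ(11)) = (1,2) ∈ E(G2) ✓
  (6,7) → (φ(6),φ(7)) = (4,6) ∈ E(G2) ✓
  (6,8) → (φ(6),φ(8)) = (5,6) ∈ E(G2) ✓
  (6,9) → (φ(6),φ(9)) = (6,7) ∈ E(G2) ✓
  (7,10) → (φ(7),φ(10)) = (4,8) ∈ E(G2) ✓
  (7,11) → (φ(7),φ(11)) = (1,4) ∈ E(G2) ✓
  (8,11) → (φ(8),φ(11)) = (1,5) ∈ E(G2) ✓
  (9,10) → (φ(9),φ(10)) = (7,8) ∈ E(G2) ✓
  (10,11) → (φ(10),φ(11)) = (1,8) ∈ E(G2) ✓
All 25 edges of G1 map to edges of G2, and |E(G1)| = |E(G2)| = 25, so φ is a bijection on edges as well as vertices. Hence G1 ≅ G2.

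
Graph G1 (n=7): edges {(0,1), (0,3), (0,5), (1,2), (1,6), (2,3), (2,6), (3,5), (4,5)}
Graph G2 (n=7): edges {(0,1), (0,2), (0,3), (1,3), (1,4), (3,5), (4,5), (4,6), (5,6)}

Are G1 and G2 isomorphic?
Yes, isomorphic

The graphs are isomorphic.
One valid mapping φ: V(G1) → V(G2): 0→1, 1→4, 2→5, 3→3, 4→2, 5→0, 6→6

Verify φ preserves adjacency — for each edge of G1, its image is an edge of G2:
  (0,1) → (φ(0),φ(1)) = (1,4) ∈ E(G2) ✓
  (0,3) → (φ(0),φ(3)) = (1,3) ∈ E(G2) ✓
  (0,5) → (φ(0),φ(5)) = (0,1) ∈ E(G2) ✓
  (1,2) → (φ(1),φ(2)) = (4,5) ∈ E(G2) ✓
  (1,6) → (φ(1),φ(6)) = (4,6) ∈ E(G2) ✓
  (2,3) → (φ(2),φ(3)) = (3,5) ∈ E(G2) ✓
  (2,6) → (φ(2),φ(6)) = (5,6) ∈ E(G2) ✓
  (3,5) → (φ(3),φ(5)) = (0,3) ∈ E(G2) ✓
  (4,5) → (φ(4),φ(5)) = (0,2) ∈ E(G2) ✓
All 9 edges of G1 map to edges of G2, and |E(G1)| = |E(G2)| = 9, so φ is a bijection on edges as well as vertices. Hence G1 ≅ G2.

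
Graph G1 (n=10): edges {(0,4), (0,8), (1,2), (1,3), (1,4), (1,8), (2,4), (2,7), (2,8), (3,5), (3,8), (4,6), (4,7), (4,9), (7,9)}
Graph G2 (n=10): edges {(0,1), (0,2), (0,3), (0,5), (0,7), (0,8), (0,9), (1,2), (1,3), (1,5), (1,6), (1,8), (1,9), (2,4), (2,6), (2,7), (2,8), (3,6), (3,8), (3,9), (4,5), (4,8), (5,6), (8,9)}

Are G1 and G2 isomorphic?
No, not isomorphic

The graphs are NOT isomorphic.

Counting triangles (3-cliques): G1 has 5, G2 has 19.
Triangle count is an isomorphism invariant, so differing triangle counts rule out isomorphism.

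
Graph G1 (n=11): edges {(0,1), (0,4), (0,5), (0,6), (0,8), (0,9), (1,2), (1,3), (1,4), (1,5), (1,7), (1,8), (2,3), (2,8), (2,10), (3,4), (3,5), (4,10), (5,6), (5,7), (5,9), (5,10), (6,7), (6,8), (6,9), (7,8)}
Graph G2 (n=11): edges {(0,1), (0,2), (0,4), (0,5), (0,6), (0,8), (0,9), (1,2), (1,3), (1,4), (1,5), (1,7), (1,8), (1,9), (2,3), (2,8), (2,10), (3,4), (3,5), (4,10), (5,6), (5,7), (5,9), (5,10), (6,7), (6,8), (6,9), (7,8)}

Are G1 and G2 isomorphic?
No, not isomorphic

The graphs are NOT isomorphic.

Counting edges: G1 has 26 edge(s); G2 has 28 edge(s).
Edge count is an isomorphism invariant (a bijection on vertices induces a bijection on edges), so differing edge counts rule out isomorphism.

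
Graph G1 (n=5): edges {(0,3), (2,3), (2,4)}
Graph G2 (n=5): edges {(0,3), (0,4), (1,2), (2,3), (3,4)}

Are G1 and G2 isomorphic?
No, not isomorphic

The graphs are NOT isomorphic.

Counting triangles (3-cliques): G1 has 0, G2 has 1.
Triangle count is an isomorphism invariant, so differing triangle counts rule out isomorphism.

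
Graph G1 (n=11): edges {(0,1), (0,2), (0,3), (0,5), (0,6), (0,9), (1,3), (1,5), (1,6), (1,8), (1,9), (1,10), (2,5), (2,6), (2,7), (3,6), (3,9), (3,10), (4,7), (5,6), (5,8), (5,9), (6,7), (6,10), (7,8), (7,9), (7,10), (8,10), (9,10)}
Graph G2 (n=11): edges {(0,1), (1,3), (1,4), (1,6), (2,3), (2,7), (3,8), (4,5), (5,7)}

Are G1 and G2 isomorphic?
No, not isomorphic

The graphs are NOT isomorphic.

Connected components of G1: 1 component(s) with vertex sets [[0, 1, 2, 3, 4, 5, 6, 7, 8, 9, 10]], sizes [11].
Connected components of G2: 3 component(s) with vertex sets [[9], [10], [0, 1, 2, 3, 4, 5, 6, 7, 8]], sizes [1, 1, 9].
The number of connected components (and the multiset of component sizes) is an isomorphism invariant — an isomorphism maps each component of G1 bijectively onto a component of G2. Since G1 has 1 component(s) and G2 has 3, they cannot be isomorphic.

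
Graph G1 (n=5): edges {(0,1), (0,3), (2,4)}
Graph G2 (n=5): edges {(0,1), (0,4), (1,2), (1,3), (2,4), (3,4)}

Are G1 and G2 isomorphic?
No, not isomorphic

The graphs are NOT isomorphic.

Connected components of G1: 2 component(s) with vertex sets [[2, 4], [0, 1, 3]], sizes [2, 3].
Connected components of G2: 1 component(s) with vertex sets [[0, 1, 2, 3, 4]], sizes [5].
The number of connected components (and the multiset of component sizes) is an isomorphism invariant — an isomorphism maps each component of G1 bijectively onto a component of G2. Since G1 has 2 component(s) and G2 has 1, they cannot be isomorphic.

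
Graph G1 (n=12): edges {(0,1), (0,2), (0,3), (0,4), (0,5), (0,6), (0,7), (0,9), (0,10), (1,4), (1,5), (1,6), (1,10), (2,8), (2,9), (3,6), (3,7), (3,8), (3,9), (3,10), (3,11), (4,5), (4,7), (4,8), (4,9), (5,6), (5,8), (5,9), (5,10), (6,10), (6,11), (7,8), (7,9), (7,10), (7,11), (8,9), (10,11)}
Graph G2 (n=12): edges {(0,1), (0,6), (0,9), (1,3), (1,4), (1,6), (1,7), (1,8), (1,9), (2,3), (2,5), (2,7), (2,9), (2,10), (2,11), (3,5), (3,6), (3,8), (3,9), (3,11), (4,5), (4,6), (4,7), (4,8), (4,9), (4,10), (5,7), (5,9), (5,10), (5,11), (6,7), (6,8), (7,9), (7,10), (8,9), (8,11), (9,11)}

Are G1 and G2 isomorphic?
Yes, isomorphic

The graphs are isomorphic.
One valid mapping φ: V(G1) → V(G2): 0→9, 1→11, 2→0, 3→7, 4→8, 5→3, 6→2, 7→4, 8→6, 9→1, 10→5, 11→10

Verify φ preserves adjacency — for each edge of G1, its image is an edge of G2:
  (0,1) → (φ(0),φ(1)) = (9,11) ∈ E(G2) ✓
  (0,2) → (φ(0),φ(2)) = (0,9) ∈ E(G2) ✓
  (0,3) → (φ(0),φ(3)) = (7,9) ∈ E(G2) ✓
  (0,4) → (φ(0),φ(4)) = (8,9) ∈ E(G2) ✓
  (0,5) → (φ(0),φ(5)) = (3,9) ∈ E(G2) ✓
  (0,6) → (φ(0),φ(6)) = (2,9) ∈ E(G2) ✓
  (0,7) → (φ(0),φ(7)) = (4,9) ∈ E(G2) ✓
  (0,9) → (φ(0),φ(9)) = (1,9) ∈ E(G2) ✓
  (0,10) → (φ(0),φ(10)) = (5,9) ∈ E(G2) ✓
  (1,4) → (φ(1),φ(4)) = (8,11) ∈ E(G2) ✓
  (1,5) → (φ(1),φ(5)) = (3,11) ∈ E(G2) ✓
  (1,6) → (φ(1),φ(6)) = (2,11) ∈ E(G2) ✓
  (1,10) → (φ(1),φ(10)) = (5,11) ∈ E(G2) ✓
  (2,8) → (φ(2),φ(8)) = (0,6) ∈ E(G2) ✓
  (2,9) → (φ(2),φ(9)) = (0,1) ∈ E(G2) ✓
  (3,6) → (φ(3),φ(6)) = (2,7) ∈ E(G2) ✓
  (3,7) → (φ(3),φ(7)) = (4,7) ∈ E(G2) ✓
  (3,8) → (φ(3),φ(8)) = (6,7) ∈ E(G2) ✓
  (3,9) → (φ(3),φ(9)) = (1,7) ∈ E(G2) ✓
  (3,10) → (φ(3),φ(10)) = (5,7) ∈ E(G2) ✓
  (3,11) → (φ(3),φ(11)) = (7,10) ∈ E(G2) ✓
  (4,5) → (φ(4),φ(5)) = (3,8) ∈ E(G2) ✓
  (4,7) → (φ(4),φ(7)) = (4,8) ∈ E(G2) ✓
  (4,8) → (φ(4),φ(8)) = (6,8) ∈ E(G2) ✓
  (4,9) → (φ(4),φ(9)) = (1,8) ∈ E(G2) ✓
  (5,6) → (φ(5),φ(6)) = (2,3) ∈ E(G2) ✓
  (5,8) → (φ(5),φ(8)) = (3,6) ∈ E(G2) ✓
  (5,9) → (φ(5),φ(9)) = (1,3) ∈ E(G2) ✓
  (5,10) → (φ(5),φ(10)) = (3,5) ∈ E(G2) ✓
  (6,10) → (φ(6),φ(10)) = (2,5) ∈ E(G2) ✓
  (6,11) → (φ(6),φ(11)) = (2,10) ∈ E(G2) ✓
  (7,8) → (φ(7),φ(8)) = (4,6) ∈ E(G2) ✓
  (7,9) → (φ(7),φ(9)) = (1,4) ∈ E(G2) ✓
  (7,10) → (φ(7),φ(10)) = (4,5) ∈ E(G2) ✓
  (7,11) → (φ(7),φ(11)) = (4,10) ∈ E(G2) ✓
  (8,9) → (φ(8),φ(9)) = (1,6) ∈ E(G2) ✓
  (10,11) → (φ(10),φ(11)) = (5,10) ∈ E(G2) ✓
All 37 edges of G1 map to edges of G2, and |E(G1)| = |E(G2)| = 37, so φ is a bijection on edges as well as vertices. Hence G1 ≅ G2.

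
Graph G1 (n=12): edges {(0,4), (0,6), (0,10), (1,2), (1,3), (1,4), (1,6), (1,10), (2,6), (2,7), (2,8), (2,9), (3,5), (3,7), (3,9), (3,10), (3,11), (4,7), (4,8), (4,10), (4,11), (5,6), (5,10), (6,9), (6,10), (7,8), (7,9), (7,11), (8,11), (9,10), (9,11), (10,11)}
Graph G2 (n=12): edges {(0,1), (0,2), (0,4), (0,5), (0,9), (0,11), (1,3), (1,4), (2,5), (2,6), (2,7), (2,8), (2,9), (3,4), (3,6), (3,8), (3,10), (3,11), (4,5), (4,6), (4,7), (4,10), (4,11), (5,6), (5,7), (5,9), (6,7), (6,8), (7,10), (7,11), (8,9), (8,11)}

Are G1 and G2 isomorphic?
Yes, isomorphic

The graphs are isomorphic.
One valid mapping φ: V(G1) → V(G2): 0→1, 1→11, 2→8, 3→7, 4→0, 5→10, 6→3, 7→2, 8→9, 9→6, 10→4, 11→5

Verify φ preserves adjacency — for each edge of G1, its image is an edge of G2:
  (0,4) → (φ(0),φ(4)) = (0,1) ∈ E(G2) ✓
  (0,6) → (φ(0),φ(6)) = (1,3) ∈ E(G2) ✓
  (0,10) → (φ(0),φ(10)) = (1,4) ∈ E(G2) ✓
  (1,2) → (φ(1),φ(2)) = (8,11) ∈ E(G2) ✓
  (1,3) → (φ(1),φ(3)) = (7,11) ∈ E(G2) ✓
  (1,4) → (φ(1),φ(4)) = (0,11) ∈ E(G2) ✓
  (1,6) → (φ(1),φ(6)) = (3,11) ∈ E(G2) ✓
  (1,10) → (φ(1),φ(10)) = (4,11) ∈ E(G2) ✓
  (2,6) → (φ(2),φ(6)) = (3,8) ∈ E(G2) ✓
  (2,7) → (φ(2),φ(7)) = (2,8) ∈ E(G2) ✓
  (2,8) → (φ(2),φ(8)) = (8,9) ∈ E(G2) ✓
  (2,9) → (φ(2),φ(9)) = (6,8) ∈ E(G2) ✓
  (3,5) → (φ(3),φ(5)) = (7,10) ∈ E(G2) ✓
  (3,7) → (φ(3),φ(7)) = (2,7) ∈ E(G2) ✓
  (3,9) → (φ(3),φ(9)) = (6,7) ∈ E(G2) ✓
  (3,10) → (φ(3),φ(10)) = (4,7) ∈ E(G2) ✓
  (3,11) → (φ(3),φ(11)) = (5,7) ∈ E(G2) ✓
  (4,7) → (φ(4),φ(7)) = (0,2) ∈ E(G2) ✓
  (4,8) → (φ(4),φ(8)) = (0,9) ∈ E(G2) ✓
  (4,10) → (φ(4),φ(10)) = (0,4) ∈ E(G2) ✓
  (4,11) → (φ(4),φ(11)) = (0,5) ∈ E(G2) ✓
  (5,6) → (φ(5),φ(6)) = (3,10) ∈ E(G2) ✓
  (5,10) → (φ(5),φ(10)) = (4,10) ∈ E(G2) ✓
  (6,9) → (φ(6),φ(9)) = (3,6) ∈ E(G2) ✓
  (6,10) → (φ(6),φ(10)) = (3,4) ∈ E(G2) ✓
  (7,8) → (φ(7),φ(8)) = (2,9) ∈ E(G2) ✓
  (7,9) → (φ(7),φ(9)) = (2,6) ∈ E(G2) ✓
  (7,11) → (φ(7),φ(11)) = (2,5) ∈ E(G2) ✓
  (8,11) → (φ(8),φ(11)) = (5,9) ∈ E(G2) ✓
  (9,10) → (φ(9),φ(10)) = (4,6) ∈ E(G2) ✓
  (9,11) → (φ(9),φ(11)) = (5,6) ∈ E(G2) ✓
  (10,11) → (φ(10),φ(11)) = (4,5) ∈ E(G2) ✓
All 32 edges of G1 map to edges of G2, and |E(G1)| = |E(G2)| = 32, so φ is a bijection on edges as well as vertices. Hence G1 ≅ G2.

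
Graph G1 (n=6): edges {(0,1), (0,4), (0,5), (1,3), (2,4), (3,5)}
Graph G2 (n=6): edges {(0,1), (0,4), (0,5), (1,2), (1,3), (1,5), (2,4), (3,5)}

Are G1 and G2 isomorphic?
No, not isomorphic

The graphs are NOT isomorphic.

Counting edges: G1 has 6 edge(s); G2 has 8 edge(s).
Edge count is an isomorphism invariant (a bijection on vertices induces a bijection on edges), so differing edge counts rule out isomorphism.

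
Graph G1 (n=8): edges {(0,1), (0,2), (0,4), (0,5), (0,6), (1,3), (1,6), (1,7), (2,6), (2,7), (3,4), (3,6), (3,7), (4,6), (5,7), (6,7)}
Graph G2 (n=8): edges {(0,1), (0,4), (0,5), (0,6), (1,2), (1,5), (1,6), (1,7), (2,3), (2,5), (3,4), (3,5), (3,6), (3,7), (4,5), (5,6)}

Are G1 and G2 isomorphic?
Yes, isomorphic

The graphs are isomorphic.
One valid mapping φ: V(G1) → V(G2): 0→3, 1→6, 2→2, 3→0, 4→4, 5→7, 6→5, 7→1

Verify φ preserves adjacency — for each edge of G1, its image is an edge of G2:
  (0,1) → (φ(0),φ(1)) = (3,6) ∈ E(G2) ✓
  (0,2) → (φ(0),φ(2)) = (2,3) ∈ E(G2) ✓
  (0,4) → (φ(0),φ(4)) = (3,4) ∈ E(G2) ✓
  (0,5) → (φ(0),φ(5)) = (3,7) ∈ E(G2) ✓
  (0,6) → (φ(0),φ(6)) = (3,5) ∈ E(G2) ✓
  (1,3) → (φ(1),φ(3)) = (0,6) ∈ E(G2) ✓
  (1,6) → (φ(1),φ(6)) = (5,6) ∈ E(G2) ✓
  (1,7) → (φ(1),φ(7)) = (1,6) ∈ E(G2) ✓
  (2,6) → (φ(2),φ(6)) = (2,5) ∈ E(G2) ✓
  (2,7) → (φ(2),φ(7)) = (1,2) ∈ E(G2) ✓
  (3,4) → (φ(3),φ(4)) = (0,4) ∈ E(G2) ✓
  (3,6) → (φ(3),φ(6)) = (0,5) ∈ E(G2) ✓
  (3,7) → (φ(3),φ(7)) = (0,1) ∈ E(G2) ✓
  (4,6) → (φ(4),φ(6)) = (4,5) ∈ E(G2) ✓
  (5,7) → (φ(5),φ(7)) = (1,7) ∈ E(G2) ✓
  (6,7) → (φ(6),φ(7)) = (1,5) ∈ E(G2) ✓
All 16 edges of G1 map to edges of G2, and |E(G1)| = |E(G2)| = 16, so φ is a bijection on edges as well as vertices. Hence G1 ≅ G2.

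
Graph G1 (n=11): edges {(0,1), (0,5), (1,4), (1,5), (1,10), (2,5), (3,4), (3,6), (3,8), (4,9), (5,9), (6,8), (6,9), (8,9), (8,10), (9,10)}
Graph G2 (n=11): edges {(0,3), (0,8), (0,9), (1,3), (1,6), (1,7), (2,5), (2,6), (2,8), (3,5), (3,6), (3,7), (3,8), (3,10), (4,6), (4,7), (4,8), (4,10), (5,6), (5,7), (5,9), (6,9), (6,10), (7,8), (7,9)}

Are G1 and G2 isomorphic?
No, not isomorphic

The graphs are NOT isomorphic.

Counting triangles (3-cliques): G1 has 4, G2 has 12.
Triangle count is an isomorphism invariant, so differing triangle counts rule out isomorphism.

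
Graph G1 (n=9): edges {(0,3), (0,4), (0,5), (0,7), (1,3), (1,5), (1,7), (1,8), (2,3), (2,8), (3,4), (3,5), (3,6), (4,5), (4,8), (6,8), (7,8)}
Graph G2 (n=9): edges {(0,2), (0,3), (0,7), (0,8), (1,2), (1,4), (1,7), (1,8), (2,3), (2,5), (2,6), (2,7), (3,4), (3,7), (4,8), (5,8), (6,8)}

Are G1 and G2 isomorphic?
Yes, isomorphic

The graphs are isomorphic.
One valid mapping φ: V(G1) → V(G2): 0→3, 1→1, 2→5, 3→2, 4→0, 5→7, 6→6, 7→4, 8→8

Verify φ preserves adjacency — for each edge of G1, its image is an edge of G2:
  (0,3) → (φ(0),φ(3)) = (2,3) ∈ E(G2) ✓
  (0,4) → (φ(0),φ(4)) = (0,3) ∈ E(G2) ✓
  (0,5) → (φ(0),φ(5)) = (3,7) ∈ E(G2) ✓
  (0,7) → (φ(0),φ(7)) = (3,4) ∈ E(G2) ✓
  (1,3) → (φ(1),φ(3)) = (1,2) ∈ E(G2) ✓
  (1,5) → (φ(1),φ(5)) = (1,7) ∈ E(G2) ✓
  (1,7) → (φ(1),φ(7)) = (1,4) ∈ E(G2) ✓
  (1,8) → (φ(1),φ(8)) = (1,8) ∈ E(G2) ✓
  (2,3) → (φ(2),φ(3)) = (2,5) ∈ E(G2) ✓
  (2,8) → (φ(2),φ(8)) = (5,8) ∈ E(G2) ✓
  (3,4) → (φ(3),φ(4)) = (0,2) ∈ E(G2) ✓
  (3,5) → (φ(3),φ(5)) = (2,7) ∈ E(G2) ✓
  (3,6) → (φ(3),φ(6)) = (2,6) ∈ E(G2) ✓
  (4,5) → (φ(4),φ(5)) = (0,7) ∈ E(G2) ✓
  (4,8) → (φ(4),φ(8)) = (0,8) ∈ E(G2) ✓
  (6,8) → (φ(6),φ(8)) = (6,8) ∈ E(G2) ✓
  (7,8) → (φ(7),φ(8)) = (4,8) ∈ E(G2) ✓
All 17 edges of G1 map to edges of G2, and |E(G1)| = |E(G2)| = 17, so φ is a bijection on edges as well as vertices. Hence G1 ≅ G2.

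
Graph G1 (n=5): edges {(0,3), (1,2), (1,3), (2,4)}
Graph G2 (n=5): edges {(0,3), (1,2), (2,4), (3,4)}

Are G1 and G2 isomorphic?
Yes, isomorphic

The graphs are isomorphic.
One valid mapping φ: V(G1) → V(G2): 0→1, 1→4, 2→3, 3→2, 4→0

Verify φ preserves adjacency — for each edge of G1, its image is an edge of G2:
  (0,3) → (φ(0),φ(3)) = (1,2) ∈ E(G2) ✓
  (1,2) → (φ(1),φ(2)) = (3,4) ∈ E(G2) ✓
  (1,3) → (φ(1),φ(3)) = (2,4) ∈ E(G2) ✓
  (2,4) → (φ(2),φ(4)) = (0,3) ∈ E(G2) ✓
All 4 edges of G1 map to edges of G2, and |E(G1)| = |E(G2)| = 4, so φ is a bijection on edges as well as vertices. Hence G1 ≅ G2.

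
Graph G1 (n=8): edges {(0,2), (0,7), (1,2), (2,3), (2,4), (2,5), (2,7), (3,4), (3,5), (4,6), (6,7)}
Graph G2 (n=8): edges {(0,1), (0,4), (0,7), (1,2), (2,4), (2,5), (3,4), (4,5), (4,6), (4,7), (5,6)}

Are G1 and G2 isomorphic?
Yes, isomorphic

The graphs are isomorphic.
One valid mapping φ: V(G1) → V(G2): 0→7, 1→3, 2→4, 3→5, 4→2, 5→6, 6→1, 7→0

Verify φ preserves adjacency — for each edge of G1, its image is an edge of G2:
  (0,2) → (φ(0),φ(2)) = (4,7) ∈ E(G2) ✓
  (0,7) → (φ(0),φ(7)) = (0,7) ∈ E(G2) ✓
  (1,2) → (φ(1),φ(2)) = (3,4) ∈ E(G2) ✓
  (2,3) → (φ(2),φ(3)) = (4,5) ∈ E(G2) ✓
  (2,4) → (φ(2),φ(4)) = (2,4) ∈ E(G2) ✓
  (2,5) → (φ(2),φ(5)) = (4,6) ∈ E(G2) ✓
  (2,7) → (φ(2),φ(7)) = (0,4) ∈ E(G2) ✓
  (3,4) → (φ(3),φ(4)) = (2,5) ∈ E(G2) ✓
  (3,5) → (φ(3),φ(5)) = (5,6) ∈ E(G2) ✓
  (4,6) → (φ(4),φ(6)) = (1,2) ∈ E(G2) ✓
  (6,7) → (φ(6),φ(7)) = (0,1) ∈ E(G2) ✓
All 11 edges of G1 map to edges of G2, and |E(G1)| = |E(G2)| = 11, so φ is a bijection on edges as well as vertices. Hence G1 ≅ G2.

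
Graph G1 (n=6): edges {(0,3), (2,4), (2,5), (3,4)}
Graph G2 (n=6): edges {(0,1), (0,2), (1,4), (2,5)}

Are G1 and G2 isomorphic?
Yes, isomorphic

The graphs are isomorphic.
One valid mapping φ: V(G1) → V(G2): 0→5, 1→3, 2→1, 3→2, 4→0, 5→4

Verify φ preserves adjacency — for each edge of G1, its image is an edge of G2:
  (0,3) → (φ(0),φ(3)) = (2,5) ∈ E(G2) ✓
  (2,4) → (φ(2),φ(4)) = (0,1) ∈ E(G2) ✓
  (2,5) → (φ(2),φ(5)) = (1,4) ∈ E(G2) ✓
  (3,4) → (φ(3),φ(4)) = (0,2) ∈ E(G2) ✓
All 4 edges of G1 map to edges of G2, and |E(G1)| = |E(G2)| = 4, so φ is a bijection on edges as well as vertices. Hence G1 ≅ G2.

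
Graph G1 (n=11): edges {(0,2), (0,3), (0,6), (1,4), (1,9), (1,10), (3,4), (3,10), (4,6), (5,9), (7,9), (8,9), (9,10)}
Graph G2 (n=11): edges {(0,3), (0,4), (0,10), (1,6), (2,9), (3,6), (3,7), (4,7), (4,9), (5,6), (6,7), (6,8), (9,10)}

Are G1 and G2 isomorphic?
Yes, isomorphic

The graphs are isomorphic.
One valid mapping φ: V(G1) → V(G2): 0→9, 1→3, 2→2, 3→4, 4→0, 5→8, 6→10, 7→5, 8→1, 9→6, 10→7

Verify φ preserves adjacency — for each edge of G1, its image is an edge of G2:
  (0,2) → (φ(0),φ(2)) = (2,9) ∈ E(G2) ✓
  (0,3) → (φ(0),φ(3)) = (4,9) ∈ E(G2) ✓
  (0,6) → (φ(0),φ(6)) = (9,10) ∈ E(G2) ✓
  (1,4) → (φ(1),φ(4)) = (0,3) ∈ E(G2) ✓
  (1,9) → (φ(1),φ(9)) = (3,6) ∈ E(G2) ✓
  (1,10) → (φ(1),φ(10)) = (3,7) ∈ E(G2) ✓
  (3,4) → (φ(3),φ(4)) = (0,4) ∈ E(G2) ✓
  (3,10) → (φ(3),φ(10)) = (4,7) ∈ E(G2) ✓
  (4,6) → (φ(4),φ(6)) = (0,10) ∈ E(G2) ✓
  (5,9) → (φ(5),φ(9)) = (6,8) ∈ E(G2) ✓
  (7,9) → (φ(7),φ(9)) = (5,6) ∈ E(G2) ✓
  (8,9) → (φ(8),φ(9)) = (1,6) ∈ E(G2) ✓
  (9,10) → (φ(9),φ(10)) = (6,7) ∈ E(G2) ✓
All 13 edges of G1 map to edges of G2, and |E(G1)| = |E(G2)| = 13, so φ is a bijection on edges as well as vertices. Hence G1 ≅ G2.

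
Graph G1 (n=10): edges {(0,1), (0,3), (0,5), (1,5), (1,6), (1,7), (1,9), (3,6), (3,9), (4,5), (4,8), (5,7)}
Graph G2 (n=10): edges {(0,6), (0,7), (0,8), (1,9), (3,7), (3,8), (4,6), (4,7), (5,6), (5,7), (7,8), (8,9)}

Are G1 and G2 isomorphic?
Yes, isomorphic

The graphs are isomorphic.
One valid mapping φ: V(G1) → V(G2): 0→0, 1→7, 2→2, 3→6, 4→9, 5→8, 6→4, 7→3, 8→1, 9→5

Verify φ preserves adjacency — for each edge of G1, its image is an edge of G2:
  (0,1) → (φ(0),φ(1)) = (0,7) ∈ E(G2) ✓
  (0,3) → (φ(0),φ(3)) = (0,6) ∈ E(G2) ✓
  (0,5) → (φ(0),φ(5)) = (0,8) ∈ E(G2) ✓
  (1,5) → (φ(1),φ(5)) = (7,8) ∈ E(G2) ✓
  (1,6) → (φ(1),φ(6)) = (4,7) ∈ E(G2) ✓
  (1,7) → (φ(1),φ(7)) = (3,7) ∈ E(G2) ✓
  (1,9) → (φ(1),φ(9)) = (5,7) ∈ E(G2) ✓
  (3,6) → (φ(3),φ(6)) = (4,6) ∈ E(G2) ✓
  (3,9) → (φ(3),φ(9)) = (5,6) ∈ E(G2) ✓
  (4,5) → (φ(4),φ(5)) = (8,9) ∈ E(G2) ✓
  (4,8) → (φ(4),φ(8)) = (1,9) ∈ E(G2) ✓
  (5,7) → (φ(5),φ(7)) = (3,8) ∈ E(G2) ✓
All 12 edges of G1 map to edges of G2, and |E(G1)| = |E(G2)| = 12, so φ is a bijection on edges as well as vertices. Hence G1 ≅ G2.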